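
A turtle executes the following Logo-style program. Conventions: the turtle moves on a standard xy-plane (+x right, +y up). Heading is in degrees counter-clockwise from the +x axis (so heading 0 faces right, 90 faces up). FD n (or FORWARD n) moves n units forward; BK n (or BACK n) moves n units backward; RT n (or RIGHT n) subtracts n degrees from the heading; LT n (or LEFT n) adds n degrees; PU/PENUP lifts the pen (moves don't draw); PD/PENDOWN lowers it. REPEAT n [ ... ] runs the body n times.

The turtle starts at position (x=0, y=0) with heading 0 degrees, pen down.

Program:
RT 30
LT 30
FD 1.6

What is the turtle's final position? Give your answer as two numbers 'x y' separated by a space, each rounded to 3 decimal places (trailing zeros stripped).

Answer: 1.6 0

Derivation:
Executing turtle program step by step:
Start: pos=(0,0), heading=0, pen down
RT 30: heading 0 -> 330
LT 30: heading 330 -> 0
FD 1.6: (0,0) -> (1.6,0) [heading=0, draw]
Final: pos=(1.6,0), heading=0, 1 segment(s) drawn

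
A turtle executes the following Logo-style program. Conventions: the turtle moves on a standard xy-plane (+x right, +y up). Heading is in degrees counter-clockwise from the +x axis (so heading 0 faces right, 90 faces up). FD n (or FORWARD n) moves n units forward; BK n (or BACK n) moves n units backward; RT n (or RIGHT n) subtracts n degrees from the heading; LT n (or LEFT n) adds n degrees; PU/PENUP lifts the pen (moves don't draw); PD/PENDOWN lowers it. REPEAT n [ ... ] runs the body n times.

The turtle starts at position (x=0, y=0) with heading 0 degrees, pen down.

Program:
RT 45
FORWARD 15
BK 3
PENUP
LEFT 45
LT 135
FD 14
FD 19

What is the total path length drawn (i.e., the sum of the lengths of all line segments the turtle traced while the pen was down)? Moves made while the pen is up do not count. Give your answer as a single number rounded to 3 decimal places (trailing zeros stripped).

Executing turtle program step by step:
Start: pos=(0,0), heading=0, pen down
RT 45: heading 0 -> 315
FD 15: (0,0) -> (10.607,-10.607) [heading=315, draw]
BK 3: (10.607,-10.607) -> (8.485,-8.485) [heading=315, draw]
PU: pen up
LT 45: heading 315 -> 0
LT 135: heading 0 -> 135
FD 14: (8.485,-8.485) -> (-1.414,1.414) [heading=135, move]
FD 19: (-1.414,1.414) -> (-14.849,14.849) [heading=135, move]
Final: pos=(-14.849,14.849), heading=135, 2 segment(s) drawn

Segment lengths:
  seg 1: (0,0) -> (10.607,-10.607), length = 15
  seg 2: (10.607,-10.607) -> (8.485,-8.485), length = 3
Total = 18

Answer: 18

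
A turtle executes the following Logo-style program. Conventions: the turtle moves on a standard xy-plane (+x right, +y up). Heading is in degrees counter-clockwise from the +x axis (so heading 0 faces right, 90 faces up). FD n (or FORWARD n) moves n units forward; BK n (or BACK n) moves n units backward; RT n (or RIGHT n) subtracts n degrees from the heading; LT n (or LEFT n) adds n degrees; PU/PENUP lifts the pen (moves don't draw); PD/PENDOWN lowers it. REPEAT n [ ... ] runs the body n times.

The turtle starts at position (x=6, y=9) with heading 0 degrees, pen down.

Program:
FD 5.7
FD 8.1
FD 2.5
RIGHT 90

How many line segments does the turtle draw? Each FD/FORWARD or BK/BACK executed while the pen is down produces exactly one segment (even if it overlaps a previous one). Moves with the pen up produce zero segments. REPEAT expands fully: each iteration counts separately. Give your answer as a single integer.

Answer: 3

Derivation:
Executing turtle program step by step:
Start: pos=(6,9), heading=0, pen down
FD 5.7: (6,9) -> (11.7,9) [heading=0, draw]
FD 8.1: (11.7,9) -> (19.8,9) [heading=0, draw]
FD 2.5: (19.8,9) -> (22.3,9) [heading=0, draw]
RT 90: heading 0 -> 270
Final: pos=(22.3,9), heading=270, 3 segment(s) drawn
Segments drawn: 3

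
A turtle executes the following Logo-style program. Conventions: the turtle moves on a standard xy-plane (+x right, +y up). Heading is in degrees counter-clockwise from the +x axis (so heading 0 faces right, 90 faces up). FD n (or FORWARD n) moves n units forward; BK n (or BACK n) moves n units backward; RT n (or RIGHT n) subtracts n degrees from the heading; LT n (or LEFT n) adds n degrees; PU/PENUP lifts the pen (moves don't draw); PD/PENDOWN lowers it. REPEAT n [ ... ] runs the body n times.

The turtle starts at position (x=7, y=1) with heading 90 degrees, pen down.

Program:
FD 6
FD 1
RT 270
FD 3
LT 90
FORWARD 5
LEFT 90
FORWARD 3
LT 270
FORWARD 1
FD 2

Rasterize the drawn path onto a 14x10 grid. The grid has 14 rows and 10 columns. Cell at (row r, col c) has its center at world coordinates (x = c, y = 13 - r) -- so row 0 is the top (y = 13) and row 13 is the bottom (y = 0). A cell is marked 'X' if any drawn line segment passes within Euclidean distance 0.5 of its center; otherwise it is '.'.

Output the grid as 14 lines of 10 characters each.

Answer: ..........
..........
..........
..........
..........
....XXXX..
....X..X..
....X..X..
....X..X..
....X..X..
....XXXX..
.......X..
.......X..
.......X..

Derivation:
Segment 0: (7,1) -> (7,7)
Segment 1: (7,7) -> (7,8)
Segment 2: (7,8) -> (4,8)
Segment 3: (4,8) -> (4,3)
Segment 4: (4,3) -> (7,3)
Segment 5: (7,3) -> (7,2)
Segment 6: (7,2) -> (7,0)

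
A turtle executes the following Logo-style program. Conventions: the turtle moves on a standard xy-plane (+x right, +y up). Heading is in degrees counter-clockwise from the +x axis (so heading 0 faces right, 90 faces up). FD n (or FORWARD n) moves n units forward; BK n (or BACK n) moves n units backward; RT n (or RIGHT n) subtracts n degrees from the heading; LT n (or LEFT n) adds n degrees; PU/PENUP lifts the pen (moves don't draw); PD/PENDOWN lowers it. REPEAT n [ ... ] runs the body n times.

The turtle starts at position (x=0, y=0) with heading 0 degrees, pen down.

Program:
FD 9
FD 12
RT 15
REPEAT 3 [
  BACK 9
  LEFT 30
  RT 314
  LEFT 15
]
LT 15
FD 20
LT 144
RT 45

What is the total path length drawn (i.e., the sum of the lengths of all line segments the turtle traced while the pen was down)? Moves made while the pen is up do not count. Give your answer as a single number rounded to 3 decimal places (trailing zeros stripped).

Executing turtle program step by step:
Start: pos=(0,0), heading=0, pen down
FD 9: (0,0) -> (9,0) [heading=0, draw]
FD 12: (9,0) -> (21,0) [heading=0, draw]
RT 15: heading 0 -> 345
REPEAT 3 [
  -- iteration 1/3 --
  BK 9: (21,0) -> (12.307,2.329) [heading=345, draw]
  LT 30: heading 345 -> 15
  RT 314: heading 15 -> 61
  LT 15: heading 61 -> 76
  -- iteration 2/3 --
  BK 9: (12.307,2.329) -> (10.129,-6.403) [heading=76, draw]
  LT 30: heading 76 -> 106
  RT 314: heading 106 -> 152
  LT 15: heading 152 -> 167
  -- iteration 3/3 --
  BK 9: (10.129,-6.403) -> (18.899,-8.428) [heading=167, draw]
  LT 30: heading 167 -> 197
  RT 314: heading 197 -> 243
  LT 15: heading 243 -> 258
]
LT 15: heading 258 -> 273
FD 20: (18.899,-8.428) -> (19.945,-28.4) [heading=273, draw]
LT 144: heading 273 -> 57
RT 45: heading 57 -> 12
Final: pos=(19.945,-28.4), heading=12, 6 segment(s) drawn

Segment lengths:
  seg 1: (0,0) -> (9,0), length = 9
  seg 2: (9,0) -> (21,0), length = 12
  seg 3: (21,0) -> (12.307,2.329), length = 9
  seg 4: (12.307,2.329) -> (10.129,-6.403), length = 9
  seg 5: (10.129,-6.403) -> (18.899,-8.428), length = 9
  seg 6: (18.899,-8.428) -> (19.945,-28.4), length = 20
Total = 68

Answer: 68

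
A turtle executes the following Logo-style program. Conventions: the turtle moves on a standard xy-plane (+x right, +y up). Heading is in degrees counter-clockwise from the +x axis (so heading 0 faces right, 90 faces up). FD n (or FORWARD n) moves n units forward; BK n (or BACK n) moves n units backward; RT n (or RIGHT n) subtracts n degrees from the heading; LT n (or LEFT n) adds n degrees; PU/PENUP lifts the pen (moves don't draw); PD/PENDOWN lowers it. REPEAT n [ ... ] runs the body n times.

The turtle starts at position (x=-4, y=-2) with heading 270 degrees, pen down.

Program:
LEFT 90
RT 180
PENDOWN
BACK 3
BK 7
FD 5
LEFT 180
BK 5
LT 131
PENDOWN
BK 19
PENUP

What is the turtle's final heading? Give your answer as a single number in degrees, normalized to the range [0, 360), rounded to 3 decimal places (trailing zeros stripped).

Answer: 131

Derivation:
Executing turtle program step by step:
Start: pos=(-4,-2), heading=270, pen down
LT 90: heading 270 -> 0
RT 180: heading 0 -> 180
PD: pen down
BK 3: (-4,-2) -> (-1,-2) [heading=180, draw]
BK 7: (-1,-2) -> (6,-2) [heading=180, draw]
FD 5: (6,-2) -> (1,-2) [heading=180, draw]
LT 180: heading 180 -> 0
BK 5: (1,-2) -> (-4,-2) [heading=0, draw]
LT 131: heading 0 -> 131
PD: pen down
BK 19: (-4,-2) -> (8.465,-16.339) [heading=131, draw]
PU: pen up
Final: pos=(8.465,-16.339), heading=131, 5 segment(s) drawn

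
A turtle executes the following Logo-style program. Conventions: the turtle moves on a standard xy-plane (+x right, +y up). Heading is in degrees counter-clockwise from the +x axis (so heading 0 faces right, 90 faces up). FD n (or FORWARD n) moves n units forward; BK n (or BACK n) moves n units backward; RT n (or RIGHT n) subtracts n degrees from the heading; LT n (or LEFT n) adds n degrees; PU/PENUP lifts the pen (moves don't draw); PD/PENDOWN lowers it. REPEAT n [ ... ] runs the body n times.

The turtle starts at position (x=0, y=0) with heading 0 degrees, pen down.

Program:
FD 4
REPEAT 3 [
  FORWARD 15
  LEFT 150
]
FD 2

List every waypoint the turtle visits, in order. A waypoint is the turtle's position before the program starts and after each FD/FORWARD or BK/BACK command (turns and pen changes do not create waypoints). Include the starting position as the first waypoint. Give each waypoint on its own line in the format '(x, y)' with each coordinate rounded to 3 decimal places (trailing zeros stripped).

Executing turtle program step by step:
Start: pos=(0,0), heading=0, pen down
FD 4: (0,0) -> (4,0) [heading=0, draw]
REPEAT 3 [
  -- iteration 1/3 --
  FD 15: (4,0) -> (19,0) [heading=0, draw]
  LT 150: heading 0 -> 150
  -- iteration 2/3 --
  FD 15: (19,0) -> (6.01,7.5) [heading=150, draw]
  LT 150: heading 150 -> 300
  -- iteration 3/3 --
  FD 15: (6.01,7.5) -> (13.51,-5.49) [heading=300, draw]
  LT 150: heading 300 -> 90
]
FD 2: (13.51,-5.49) -> (13.51,-3.49) [heading=90, draw]
Final: pos=(13.51,-3.49), heading=90, 5 segment(s) drawn
Waypoints (6 total):
(0, 0)
(4, 0)
(19, 0)
(6.01, 7.5)
(13.51, -5.49)
(13.51, -3.49)

Answer: (0, 0)
(4, 0)
(19, 0)
(6.01, 7.5)
(13.51, -5.49)
(13.51, -3.49)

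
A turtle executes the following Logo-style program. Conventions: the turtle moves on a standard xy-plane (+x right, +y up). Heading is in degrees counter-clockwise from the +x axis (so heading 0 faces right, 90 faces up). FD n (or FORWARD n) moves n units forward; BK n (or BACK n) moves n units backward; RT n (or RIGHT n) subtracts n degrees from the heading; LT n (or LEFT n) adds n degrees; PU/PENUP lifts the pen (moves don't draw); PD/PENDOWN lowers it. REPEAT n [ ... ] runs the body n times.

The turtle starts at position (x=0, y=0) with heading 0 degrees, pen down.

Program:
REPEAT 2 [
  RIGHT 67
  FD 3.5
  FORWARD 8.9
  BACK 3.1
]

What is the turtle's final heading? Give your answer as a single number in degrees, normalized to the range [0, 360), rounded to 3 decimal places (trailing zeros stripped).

Executing turtle program step by step:
Start: pos=(0,0), heading=0, pen down
REPEAT 2 [
  -- iteration 1/2 --
  RT 67: heading 0 -> 293
  FD 3.5: (0,0) -> (1.368,-3.222) [heading=293, draw]
  FD 8.9: (1.368,-3.222) -> (4.845,-11.414) [heading=293, draw]
  BK 3.1: (4.845,-11.414) -> (3.634,-8.561) [heading=293, draw]
  -- iteration 2/2 --
  RT 67: heading 293 -> 226
  FD 3.5: (3.634,-8.561) -> (1.202,-11.078) [heading=226, draw]
  FD 8.9: (1.202,-11.078) -> (-4.98,-17.481) [heading=226, draw]
  BK 3.1: (-4.98,-17.481) -> (-2.827,-15.251) [heading=226, draw]
]
Final: pos=(-2.827,-15.251), heading=226, 6 segment(s) drawn

Answer: 226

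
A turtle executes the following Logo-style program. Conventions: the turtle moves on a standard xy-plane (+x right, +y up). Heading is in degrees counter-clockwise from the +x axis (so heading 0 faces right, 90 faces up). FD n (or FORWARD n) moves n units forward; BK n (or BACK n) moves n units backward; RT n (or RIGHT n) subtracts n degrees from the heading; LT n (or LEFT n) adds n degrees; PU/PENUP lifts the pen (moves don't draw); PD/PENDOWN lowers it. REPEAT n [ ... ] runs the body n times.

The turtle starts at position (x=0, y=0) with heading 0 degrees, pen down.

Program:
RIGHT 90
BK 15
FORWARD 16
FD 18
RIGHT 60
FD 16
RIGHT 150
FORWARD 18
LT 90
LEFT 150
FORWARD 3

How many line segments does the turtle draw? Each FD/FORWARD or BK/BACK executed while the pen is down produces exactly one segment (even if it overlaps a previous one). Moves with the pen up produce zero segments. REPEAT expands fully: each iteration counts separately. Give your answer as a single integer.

Answer: 6

Derivation:
Executing turtle program step by step:
Start: pos=(0,0), heading=0, pen down
RT 90: heading 0 -> 270
BK 15: (0,0) -> (0,15) [heading=270, draw]
FD 16: (0,15) -> (0,-1) [heading=270, draw]
FD 18: (0,-1) -> (0,-19) [heading=270, draw]
RT 60: heading 270 -> 210
FD 16: (0,-19) -> (-13.856,-27) [heading=210, draw]
RT 150: heading 210 -> 60
FD 18: (-13.856,-27) -> (-4.856,-11.412) [heading=60, draw]
LT 90: heading 60 -> 150
LT 150: heading 150 -> 300
FD 3: (-4.856,-11.412) -> (-3.356,-14.01) [heading=300, draw]
Final: pos=(-3.356,-14.01), heading=300, 6 segment(s) drawn
Segments drawn: 6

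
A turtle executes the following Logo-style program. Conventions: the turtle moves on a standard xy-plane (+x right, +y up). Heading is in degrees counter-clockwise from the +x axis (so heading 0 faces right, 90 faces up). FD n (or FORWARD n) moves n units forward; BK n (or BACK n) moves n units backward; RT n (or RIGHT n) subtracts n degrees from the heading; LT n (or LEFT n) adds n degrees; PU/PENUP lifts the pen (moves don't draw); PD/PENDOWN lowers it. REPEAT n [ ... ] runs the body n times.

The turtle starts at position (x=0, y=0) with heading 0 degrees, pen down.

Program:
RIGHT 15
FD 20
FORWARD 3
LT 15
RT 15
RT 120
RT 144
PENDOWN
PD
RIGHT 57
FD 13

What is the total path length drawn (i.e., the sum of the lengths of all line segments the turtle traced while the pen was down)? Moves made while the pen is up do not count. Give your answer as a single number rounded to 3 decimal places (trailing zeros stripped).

Answer: 36

Derivation:
Executing turtle program step by step:
Start: pos=(0,0), heading=0, pen down
RT 15: heading 0 -> 345
FD 20: (0,0) -> (19.319,-5.176) [heading=345, draw]
FD 3: (19.319,-5.176) -> (22.216,-5.953) [heading=345, draw]
LT 15: heading 345 -> 0
RT 15: heading 0 -> 345
RT 120: heading 345 -> 225
RT 144: heading 225 -> 81
PD: pen down
PD: pen down
RT 57: heading 81 -> 24
FD 13: (22.216,-5.953) -> (34.092,-0.665) [heading=24, draw]
Final: pos=(34.092,-0.665), heading=24, 3 segment(s) drawn

Segment lengths:
  seg 1: (0,0) -> (19.319,-5.176), length = 20
  seg 2: (19.319,-5.176) -> (22.216,-5.953), length = 3
  seg 3: (22.216,-5.953) -> (34.092,-0.665), length = 13
Total = 36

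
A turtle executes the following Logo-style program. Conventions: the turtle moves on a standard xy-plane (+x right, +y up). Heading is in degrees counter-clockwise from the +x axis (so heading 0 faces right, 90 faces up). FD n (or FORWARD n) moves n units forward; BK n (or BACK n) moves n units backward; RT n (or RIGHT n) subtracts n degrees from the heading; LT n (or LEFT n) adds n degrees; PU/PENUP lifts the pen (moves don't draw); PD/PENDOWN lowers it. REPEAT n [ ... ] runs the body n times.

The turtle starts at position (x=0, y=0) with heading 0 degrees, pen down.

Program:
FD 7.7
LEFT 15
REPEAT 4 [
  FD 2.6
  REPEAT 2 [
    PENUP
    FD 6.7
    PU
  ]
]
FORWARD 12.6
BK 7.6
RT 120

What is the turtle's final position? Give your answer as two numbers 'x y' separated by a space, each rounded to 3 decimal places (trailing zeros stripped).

Executing turtle program step by step:
Start: pos=(0,0), heading=0, pen down
FD 7.7: (0,0) -> (7.7,0) [heading=0, draw]
LT 15: heading 0 -> 15
REPEAT 4 [
  -- iteration 1/4 --
  FD 2.6: (7.7,0) -> (10.211,0.673) [heading=15, draw]
  REPEAT 2 [
    -- iteration 1/2 --
    PU: pen up
    FD 6.7: (10.211,0.673) -> (16.683,2.407) [heading=15, move]
    PU: pen up
    -- iteration 2/2 --
    PU: pen up
    FD 6.7: (16.683,2.407) -> (23.155,4.141) [heading=15, move]
    PU: pen up
  ]
  -- iteration 2/4 --
  FD 2.6: (23.155,4.141) -> (25.666,4.814) [heading=15, move]
  REPEAT 2 [
    -- iteration 1/2 --
    PU: pen up
    FD 6.7: (25.666,4.814) -> (32.138,6.548) [heading=15, move]
    PU: pen up
    -- iteration 2/2 --
    PU: pen up
    FD 6.7: (32.138,6.548) -> (38.61,8.282) [heading=15, move]
    PU: pen up
  ]
  -- iteration 3/4 --
  FD 2.6: (38.61,8.282) -> (41.121,8.955) [heading=15, move]
  REPEAT 2 [
    -- iteration 1/2 --
    PU: pen up
    FD 6.7: (41.121,8.955) -> (47.593,10.689) [heading=15, move]
    PU: pen up
    -- iteration 2/2 --
    PU: pen up
    FD 6.7: (47.593,10.689) -> (54.064,12.423) [heading=15, move]
    PU: pen up
  ]
  -- iteration 4/4 --
  FD 2.6: (54.064,12.423) -> (56.576,13.096) [heading=15, move]
  REPEAT 2 [
    -- iteration 1/2 --
    PU: pen up
    FD 6.7: (56.576,13.096) -> (63.048,14.83) [heading=15, move]
    PU: pen up
    -- iteration 2/2 --
    PU: pen up
    FD 6.7: (63.048,14.83) -> (69.519,16.564) [heading=15, move]
    PU: pen up
  ]
]
FD 12.6: (69.519,16.564) -> (81.69,19.826) [heading=15, move]
BK 7.6: (81.69,19.826) -> (74.349,17.859) [heading=15, move]
RT 120: heading 15 -> 255
Final: pos=(74.349,17.859), heading=255, 2 segment(s) drawn

Answer: 74.349 17.859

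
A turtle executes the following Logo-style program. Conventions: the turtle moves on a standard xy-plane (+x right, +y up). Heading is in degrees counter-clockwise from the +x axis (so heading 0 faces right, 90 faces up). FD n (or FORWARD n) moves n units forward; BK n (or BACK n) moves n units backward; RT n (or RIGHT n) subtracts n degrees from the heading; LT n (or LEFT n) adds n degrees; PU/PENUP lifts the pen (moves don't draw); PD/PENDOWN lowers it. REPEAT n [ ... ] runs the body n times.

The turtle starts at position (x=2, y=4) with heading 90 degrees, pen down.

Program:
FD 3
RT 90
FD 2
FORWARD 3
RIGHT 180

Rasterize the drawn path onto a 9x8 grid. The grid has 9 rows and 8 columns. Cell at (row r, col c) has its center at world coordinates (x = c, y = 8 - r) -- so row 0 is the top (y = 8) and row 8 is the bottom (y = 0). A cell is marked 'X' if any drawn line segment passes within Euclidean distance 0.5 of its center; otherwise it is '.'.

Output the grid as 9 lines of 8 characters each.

Segment 0: (2,4) -> (2,7)
Segment 1: (2,7) -> (4,7)
Segment 2: (4,7) -> (7,7)

Answer: ........
..XXXXXX
..X.....
..X.....
..X.....
........
........
........
........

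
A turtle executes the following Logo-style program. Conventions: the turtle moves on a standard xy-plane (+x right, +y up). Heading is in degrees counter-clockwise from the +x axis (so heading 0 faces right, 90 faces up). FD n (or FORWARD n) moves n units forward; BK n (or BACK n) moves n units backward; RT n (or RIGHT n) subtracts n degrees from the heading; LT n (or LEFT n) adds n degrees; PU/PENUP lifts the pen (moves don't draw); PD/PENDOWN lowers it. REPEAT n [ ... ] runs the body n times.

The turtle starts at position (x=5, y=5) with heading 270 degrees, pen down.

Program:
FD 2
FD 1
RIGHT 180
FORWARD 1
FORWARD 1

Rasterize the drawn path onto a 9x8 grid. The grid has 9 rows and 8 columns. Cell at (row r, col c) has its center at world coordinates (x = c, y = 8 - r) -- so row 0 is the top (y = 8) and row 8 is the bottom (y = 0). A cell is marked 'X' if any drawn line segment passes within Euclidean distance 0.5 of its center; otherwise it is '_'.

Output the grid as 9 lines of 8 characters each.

Segment 0: (5,5) -> (5,3)
Segment 1: (5,3) -> (5,2)
Segment 2: (5,2) -> (5,3)
Segment 3: (5,3) -> (5,4)

Answer: ________
________
________
_____X__
_____X__
_____X__
_____X__
________
________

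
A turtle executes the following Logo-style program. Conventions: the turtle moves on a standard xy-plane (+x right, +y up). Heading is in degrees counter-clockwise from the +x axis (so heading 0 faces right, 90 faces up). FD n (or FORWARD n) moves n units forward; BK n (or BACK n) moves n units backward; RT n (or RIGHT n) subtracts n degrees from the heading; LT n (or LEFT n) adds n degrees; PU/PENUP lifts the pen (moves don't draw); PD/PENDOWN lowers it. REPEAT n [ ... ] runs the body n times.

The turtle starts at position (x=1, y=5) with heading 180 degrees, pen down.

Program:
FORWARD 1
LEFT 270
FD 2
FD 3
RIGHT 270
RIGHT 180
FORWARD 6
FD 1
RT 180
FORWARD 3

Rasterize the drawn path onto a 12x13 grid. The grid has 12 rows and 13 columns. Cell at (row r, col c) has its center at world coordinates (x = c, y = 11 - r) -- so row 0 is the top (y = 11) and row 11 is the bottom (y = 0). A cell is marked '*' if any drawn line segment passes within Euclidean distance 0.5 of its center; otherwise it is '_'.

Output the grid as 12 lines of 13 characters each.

Answer: _____________
********_____
*____________
*____________
*____________
*____________
**___________
_____________
_____________
_____________
_____________
_____________

Derivation:
Segment 0: (1,5) -> (0,5)
Segment 1: (0,5) -> (0,7)
Segment 2: (0,7) -> (0,10)
Segment 3: (0,10) -> (6,10)
Segment 4: (6,10) -> (7,10)
Segment 5: (7,10) -> (4,10)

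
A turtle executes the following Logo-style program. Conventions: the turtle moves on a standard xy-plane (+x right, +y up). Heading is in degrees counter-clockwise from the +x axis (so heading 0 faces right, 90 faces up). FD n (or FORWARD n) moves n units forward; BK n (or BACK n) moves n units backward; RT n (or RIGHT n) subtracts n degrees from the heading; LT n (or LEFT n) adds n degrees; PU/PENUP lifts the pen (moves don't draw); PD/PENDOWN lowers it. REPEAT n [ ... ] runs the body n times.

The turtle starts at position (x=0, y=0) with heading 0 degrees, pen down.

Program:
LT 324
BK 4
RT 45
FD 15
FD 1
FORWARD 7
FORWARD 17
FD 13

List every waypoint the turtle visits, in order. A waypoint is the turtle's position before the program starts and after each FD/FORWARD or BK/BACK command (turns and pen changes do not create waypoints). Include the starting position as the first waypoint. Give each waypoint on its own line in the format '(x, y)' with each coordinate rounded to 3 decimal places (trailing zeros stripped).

Executing turtle program step by step:
Start: pos=(0,0), heading=0, pen down
LT 324: heading 0 -> 324
BK 4: (0,0) -> (-3.236,2.351) [heading=324, draw]
RT 45: heading 324 -> 279
FD 15: (-3.236,2.351) -> (-0.89,-12.464) [heading=279, draw]
FD 1: (-0.89,-12.464) -> (-0.733,-13.452) [heading=279, draw]
FD 7: (-0.733,-13.452) -> (0.362,-20.366) [heading=279, draw]
FD 17: (0.362,-20.366) -> (3.021,-37.156) [heading=279, draw]
FD 13: (3.021,-37.156) -> (5.055,-49.996) [heading=279, draw]
Final: pos=(5.055,-49.996), heading=279, 6 segment(s) drawn
Waypoints (7 total):
(0, 0)
(-3.236, 2.351)
(-0.89, -12.464)
(-0.733, -13.452)
(0.362, -20.366)
(3.021, -37.156)
(5.055, -49.996)

Answer: (0, 0)
(-3.236, 2.351)
(-0.89, -12.464)
(-0.733, -13.452)
(0.362, -20.366)
(3.021, -37.156)
(5.055, -49.996)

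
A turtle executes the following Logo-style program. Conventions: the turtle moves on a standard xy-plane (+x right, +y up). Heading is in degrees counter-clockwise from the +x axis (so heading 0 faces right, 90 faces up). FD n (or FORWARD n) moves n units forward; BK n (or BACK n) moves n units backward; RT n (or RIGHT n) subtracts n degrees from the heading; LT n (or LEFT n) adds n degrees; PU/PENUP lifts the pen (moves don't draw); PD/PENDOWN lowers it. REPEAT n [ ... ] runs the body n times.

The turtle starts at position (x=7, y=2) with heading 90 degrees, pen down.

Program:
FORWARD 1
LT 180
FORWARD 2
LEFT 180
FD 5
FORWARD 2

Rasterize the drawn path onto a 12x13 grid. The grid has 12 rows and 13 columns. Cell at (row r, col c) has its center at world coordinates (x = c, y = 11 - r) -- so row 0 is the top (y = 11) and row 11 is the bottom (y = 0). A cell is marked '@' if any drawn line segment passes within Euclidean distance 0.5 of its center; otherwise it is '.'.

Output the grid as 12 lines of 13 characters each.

Answer: .............
.............
.............
.......@.....
.......@.....
.......@.....
.......@.....
.......@.....
.......@.....
.......@.....
.......@.....
.............

Derivation:
Segment 0: (7,2) -> (7,3)
Segment 1: (7,3) -> (7,1)
Segment 2: (7,1) -> (7,6)
Segment 3: (7,6) -> (7,8)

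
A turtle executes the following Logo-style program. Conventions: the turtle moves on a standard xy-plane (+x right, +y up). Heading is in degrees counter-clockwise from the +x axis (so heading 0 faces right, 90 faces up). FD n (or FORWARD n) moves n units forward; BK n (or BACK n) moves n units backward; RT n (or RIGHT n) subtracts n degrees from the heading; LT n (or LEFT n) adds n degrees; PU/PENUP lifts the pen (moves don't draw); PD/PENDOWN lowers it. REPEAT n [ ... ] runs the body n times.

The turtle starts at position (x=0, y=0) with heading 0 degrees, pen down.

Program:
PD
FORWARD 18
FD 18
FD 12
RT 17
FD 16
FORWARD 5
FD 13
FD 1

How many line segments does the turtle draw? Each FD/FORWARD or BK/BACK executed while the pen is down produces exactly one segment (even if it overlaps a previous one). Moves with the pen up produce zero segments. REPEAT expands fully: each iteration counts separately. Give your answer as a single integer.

Answer: 7

Derivation:
Executing turtle program step by step:
Start: pos=(0,0), heading=0, pen down
PD: pen down
FD 18: (0,0) -> (18,0) [heading=0, draw]
FD 18: (18,0) -> (36,0) [heading=0, draw]
FD 12: (36,0) -> (48,0) [heading=0, draw]
RT 17: heading 0 -> 343
FD 16: (48,0) -> (63.301,-4.678) [heading=343, draw]
FD 5: (63.301,-4.678) -> (68.082,-6.14) [heading=343, draw]
FD 13: (68.082,-6.14) -> (80.514,-9.941) [heading=343, draw]
FD 1: (80.514,-9.941) -> (81.471,-10.233) [heading=343, draw]
Final: pos=(81.471,-10.233), heading=343, 7 segment(s) drawn
Segments drawn: 7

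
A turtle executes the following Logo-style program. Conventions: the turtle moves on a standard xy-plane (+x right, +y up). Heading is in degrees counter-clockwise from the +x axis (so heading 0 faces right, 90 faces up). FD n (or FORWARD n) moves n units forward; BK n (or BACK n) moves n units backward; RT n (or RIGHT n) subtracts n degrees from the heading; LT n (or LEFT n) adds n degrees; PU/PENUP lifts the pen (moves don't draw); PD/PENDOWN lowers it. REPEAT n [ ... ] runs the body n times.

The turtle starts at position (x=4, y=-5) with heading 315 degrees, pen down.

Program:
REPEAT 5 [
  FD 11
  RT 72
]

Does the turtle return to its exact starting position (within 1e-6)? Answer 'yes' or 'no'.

Answer: yes

Derivation:
Executing turtle program step by step:
Start: pos=(4,-5), heading=315, pen down
REPEAT 5 [
  -- iteration 1/5 --
  FD 11: (4,-5) -> (11.778,-12.778) [heading=315, draw]
  RT 72: heading 315 -> 243
  -- iteration 2/5 --
  FD 11: (11.778,-12.778) -> (6.784,-22.579) [heading=243, draw]
  RT 72: heading 243 -> 171
  -- iteration 3/5 --
  FD 11: (6.784,-22.579) -> (-4.08,-20.858) [heading=171, draw]
  RT 72: heading 171 -> 99
  -- iteration 4/5 --
  FD 11: (-4.08,-20.858) -> (-5.801,-9.994) [heading=99, draw]
  RT 72: heading 99 -> 27
  -- iteration 5/5 --
  FD 11: (-5.801,-9.994) -> (4,-5) [heading=27, draw]
  RT 72: heading 27 -> 315
]
Final: pos=(4,-5), heading=315, 5 segment(s) drawn

Start position: (4, -5)
Final position: (4, -5)
Distance = 0; < 1e-6 -> CLOSED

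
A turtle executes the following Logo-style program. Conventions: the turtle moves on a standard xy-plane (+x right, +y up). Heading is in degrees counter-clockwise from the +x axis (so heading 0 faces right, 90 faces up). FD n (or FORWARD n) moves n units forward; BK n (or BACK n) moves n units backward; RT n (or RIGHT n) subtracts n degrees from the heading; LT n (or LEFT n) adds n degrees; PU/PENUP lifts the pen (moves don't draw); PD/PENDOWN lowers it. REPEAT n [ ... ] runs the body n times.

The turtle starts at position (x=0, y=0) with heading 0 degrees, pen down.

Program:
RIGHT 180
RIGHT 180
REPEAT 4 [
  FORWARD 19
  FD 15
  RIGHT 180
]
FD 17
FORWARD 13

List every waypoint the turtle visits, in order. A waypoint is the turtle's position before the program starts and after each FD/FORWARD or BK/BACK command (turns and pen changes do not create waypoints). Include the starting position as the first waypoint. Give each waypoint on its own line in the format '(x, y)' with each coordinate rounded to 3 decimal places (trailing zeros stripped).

Executing turtle program step by step:
Start: pos=(0,0), heading=0, pen down
RT 180: heading 0 -> 180
RT 180: heading 180 -> 0
REPEAT 4 [
  -- iteration 1/4 --
  FD 19: (0,0) -> (19,0) [heading=0, draw]
  FD 15: (19,0) -> (34,0) [heading=0, draw]
  RT 180: heading 0 -> 180
  -- iteration 2/4 --
  FD 19: (34,0) -> (15,0) [heading=180, draw]
  FD 15: (15,0) -> (0,0) [heading=180, draw]
  RT 180: heading 180 -> 0
  -- iteration 3/4 --
  FD 19: (0,0) -> (19,0) [heading=0, draw]
  FD 15: (19,0) -> (34,0) [heading=0, draw]
  RT 180: heading 0 -> 180
  -- iteration 4/4 --
  FD 19: (34,0) -> (15,0) [heading=180, draw]
  FD 15: (15,0) -> (0,0) [heading=180, draw]
  RT 180: heading 180 -> 0
]
FD 17: (0,0) -> (17,0) [heading=0, draw]
FD 13: (17,0) -> (30,0) [heading=0, draw]
Final: pos=(30,0), heading=0, 10 segment(s) drawn
Waypoints (11 total):
(0, 0)
(19, 0)
(34, 0)
(15, 0)
(0, 0)
(19, 0)
(34, 0)
(15, 0)
(0, 0)
(17, 0)
(30, 0)

Answer: (0, 0)
(19, 0)
(34, 0)
(15, 0)
(0, 0)
(19, 0)
(34, 0)
(15, 0)
(0, 0)
(17, 0)
(30, 0)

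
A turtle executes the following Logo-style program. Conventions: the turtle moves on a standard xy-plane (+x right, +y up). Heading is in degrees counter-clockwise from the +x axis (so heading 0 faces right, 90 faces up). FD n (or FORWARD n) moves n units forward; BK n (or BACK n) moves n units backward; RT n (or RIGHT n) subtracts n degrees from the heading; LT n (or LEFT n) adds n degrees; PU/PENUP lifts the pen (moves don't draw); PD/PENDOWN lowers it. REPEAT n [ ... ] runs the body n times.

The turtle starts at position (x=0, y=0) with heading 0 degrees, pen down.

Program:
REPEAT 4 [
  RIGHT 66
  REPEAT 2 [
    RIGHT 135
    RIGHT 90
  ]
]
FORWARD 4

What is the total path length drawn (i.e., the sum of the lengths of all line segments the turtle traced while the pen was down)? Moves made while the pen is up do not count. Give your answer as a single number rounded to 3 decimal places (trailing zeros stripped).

Answer: 4

Derivation:
Executing turtle program step by step:
Start: pos=(0,0), heading=0, pen down
REPEAT 4 [
  -- iteration 1/4 --
  RT 66: heading 0 -> 294
  REPEAT 2 [
    -- iteration 1/2 --
    RT 135: heading 294 -> 159
    RT 90: heading 159 -> 69
    -- iteration 2/2 --
    RT 135: heading 69 -> 294
    RT 90: heading 294 -> 204
  ]
  -- iteration 2/4 --
  RT 66: heading 204 -> 138
  REPEAT 2 [
    -- iteration 1/2 --
    RT 135: heading 138 -> 3
    RT 90: heading 3 -> 273
    -- iteration 2/2 --
    RT 135: heading 273 -> 138
    RT 90: heading 138 -> 48
  ]
  -- iteration 3/4 --
  RT 66: heading 48 -> 342
  REPEAT 2 [
    -- iteration 1/2 --
    RT 135: heading 342 -> 207
    RT 90: heading 207 -> 117
    -- iteration 2/2 --
    RT 135: heading 117 -> 342
    RT 90: heading 342 -> 252
  ]
  -- iteration 4/4 --
  RT 66: heading 252 -> 186
  REPEAT 2 [
    -- iteration 1/2 --
    RT 135: heading 186 -> 51
    RT 90: heading 51 -> 321
    -- iteration 2/2 --
    RT 135: heading 321 -> 186
    RT 90: heading 186 -> 96
  ]
]
FD 4: (0,0) -> (-0.418,3.978) [heading=96, draw]
Final: pos=(-0.418,3.978), heading=96, 1 segment(s) drawn

Segment lengths:
  seg 1: (0,0) -> (-0.418,3.978), length = 4
Total = 4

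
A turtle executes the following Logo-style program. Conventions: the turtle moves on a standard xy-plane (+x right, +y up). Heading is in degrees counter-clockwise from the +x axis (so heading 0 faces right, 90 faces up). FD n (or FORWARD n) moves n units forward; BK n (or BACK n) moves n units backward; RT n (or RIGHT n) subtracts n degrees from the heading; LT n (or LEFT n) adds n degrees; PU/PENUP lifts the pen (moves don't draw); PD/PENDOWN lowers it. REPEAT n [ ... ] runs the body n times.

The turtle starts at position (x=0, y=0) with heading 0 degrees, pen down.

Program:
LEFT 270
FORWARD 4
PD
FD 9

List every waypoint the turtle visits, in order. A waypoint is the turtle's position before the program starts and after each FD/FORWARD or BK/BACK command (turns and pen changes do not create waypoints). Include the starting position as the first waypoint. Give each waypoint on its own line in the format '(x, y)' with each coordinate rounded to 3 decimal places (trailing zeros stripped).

Executing turtle program step by step:
Start: pos=(0,0), heading=0, pen down
LT 270: heading 0 -> 270
FD 4: (0,0) -> (0,-4) [heading=270, draw]
PD: pen down
FD 9: (0,-4) -> (0,-13) [heading=270, draw]
Final: pos=(0,-13), heading=270, 2 segment(s) drawn
Waypoints (3 total):
(0, 0)
(0, -4)
(0, -13)

Answer: (0, 0)
(0, -4)
(0, -13)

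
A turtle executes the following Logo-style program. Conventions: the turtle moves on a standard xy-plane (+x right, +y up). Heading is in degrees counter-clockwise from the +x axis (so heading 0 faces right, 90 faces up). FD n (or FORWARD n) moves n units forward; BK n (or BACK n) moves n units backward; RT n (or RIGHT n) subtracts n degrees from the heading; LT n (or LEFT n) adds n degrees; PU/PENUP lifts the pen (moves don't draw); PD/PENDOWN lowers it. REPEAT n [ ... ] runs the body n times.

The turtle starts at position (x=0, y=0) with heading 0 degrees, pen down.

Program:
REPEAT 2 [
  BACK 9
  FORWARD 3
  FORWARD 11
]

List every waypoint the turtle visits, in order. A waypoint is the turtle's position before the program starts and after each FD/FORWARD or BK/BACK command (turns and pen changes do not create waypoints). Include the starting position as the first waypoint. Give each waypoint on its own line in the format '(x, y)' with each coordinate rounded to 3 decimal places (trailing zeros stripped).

Executing turtle program step by step:
Start: pos=(0,0), heading=0, pen down
REPEAT 2 [
  -- iteration 1/2 --
  BK 9: (0,0) -> (-9,0) [heading=0, draw]
  FD 3: (-9,0) -> (-6,0) [heading=0, draw]
  FD 11: (-6,0) -> (5,0) [heading=0, draw]
  -- iteration 2/2 --
  BK 9: (5,0) -> (-4,0) [heading=0, draw]
  FD 3: (-4,0) -> (-1,0) [heading=0, draw]
  FD 11: (-1,0) -> (10,0) [heading=0, draw]
]
Final: pos=(10,0), heading=0, 6 segment(s) drawn
Waypoints (7 total):
(0, 0)
(-9, 0)
(-6, 0)
(5, 0)
(-4, 0)
(-1, 0)
(10, 0)

Answer: (0, 0)
(-9, 0)
(-6, 0)
(5, 0)
(-4, 0)
(-1, 0)
(10, 0)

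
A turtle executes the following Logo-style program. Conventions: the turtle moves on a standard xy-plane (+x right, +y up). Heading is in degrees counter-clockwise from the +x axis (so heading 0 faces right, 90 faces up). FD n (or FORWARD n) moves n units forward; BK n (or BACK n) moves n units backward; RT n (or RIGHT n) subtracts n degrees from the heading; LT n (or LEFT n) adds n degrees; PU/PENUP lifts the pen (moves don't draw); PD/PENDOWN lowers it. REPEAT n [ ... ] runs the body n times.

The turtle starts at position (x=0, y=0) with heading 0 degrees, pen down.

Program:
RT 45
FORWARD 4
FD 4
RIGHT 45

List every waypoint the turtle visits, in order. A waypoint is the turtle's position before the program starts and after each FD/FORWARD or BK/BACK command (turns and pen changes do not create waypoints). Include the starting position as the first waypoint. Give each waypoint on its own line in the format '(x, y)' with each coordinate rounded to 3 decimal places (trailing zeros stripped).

Executing turtle program step by step:
Start: pos=(0,0), heading=0, pen down
RT 45: heading 0 -> 315
FD 4: (0,0) -> (2.828,-2.828) [heading=315, draw]
FD 4: (2.828,-2.828) -> (5.657,-5.657) [heading=315, draw]
RT 45: heading 315 -> 270
Final: pos=(5.657,-5.657), heading=270, 2 segment(s) drawn
Waypoints (3 total):
(0, 0)
(2.828, -2.828)
(5.657, -5.657)

Answer: (0, 0)
(2.828, -2.828)
(5.657, -5.657)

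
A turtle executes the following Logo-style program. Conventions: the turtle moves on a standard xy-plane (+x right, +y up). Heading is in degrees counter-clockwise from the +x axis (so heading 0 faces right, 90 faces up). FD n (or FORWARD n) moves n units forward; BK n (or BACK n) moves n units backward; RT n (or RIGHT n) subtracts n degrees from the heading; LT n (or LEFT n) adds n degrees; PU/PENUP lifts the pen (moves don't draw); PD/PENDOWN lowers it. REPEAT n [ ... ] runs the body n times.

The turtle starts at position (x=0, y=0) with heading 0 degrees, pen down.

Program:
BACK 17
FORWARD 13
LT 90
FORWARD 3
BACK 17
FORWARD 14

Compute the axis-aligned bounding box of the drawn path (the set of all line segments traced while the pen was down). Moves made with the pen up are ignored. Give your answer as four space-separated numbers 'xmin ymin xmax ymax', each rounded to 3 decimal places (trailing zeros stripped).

Executing turtle program step by step:
Start: pos=(0,0), heading=0, pen down
BK 17: (0,0) -> (-17,0) [heading=0, draw]
FD 13: (-17,0) -> (-4,0) [heading=0, draw]
LT 90: heading 0 -> 90
FD 3: (-4,0) -> (-4,3) [heading=90, draw]
BK 17: (-4,3) -> (-4,-14) [heading=90, draw]
FD 14: (-4,-14) -> (-4,0) [heading=90, draw]
Final: pos=(-4,0), heading=90, 5 segment(s) drawn

Segment endpoints: x in {-17, -4, -4, 0}, y in {-14, 0, 3}
xmin=-17, ymin=-14, xmax=0, ymax=3

Answer: -17 -14 0 3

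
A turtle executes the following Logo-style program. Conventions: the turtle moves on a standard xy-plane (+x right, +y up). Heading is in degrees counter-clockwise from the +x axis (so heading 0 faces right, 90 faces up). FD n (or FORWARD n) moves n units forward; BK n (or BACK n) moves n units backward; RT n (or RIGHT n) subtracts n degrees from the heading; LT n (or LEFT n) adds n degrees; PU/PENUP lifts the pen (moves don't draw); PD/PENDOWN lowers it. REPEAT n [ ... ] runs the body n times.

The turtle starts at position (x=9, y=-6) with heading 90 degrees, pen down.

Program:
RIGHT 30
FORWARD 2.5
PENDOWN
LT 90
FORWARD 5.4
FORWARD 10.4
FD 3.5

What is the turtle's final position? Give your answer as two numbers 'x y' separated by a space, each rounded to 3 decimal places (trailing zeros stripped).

Answer: -6.464 5.815

Derivation:
Executing turtle program step by step:
Start: pos=(9,-6), heading=90, pen down
RT 30: heading 90 -> 60
FD 2.5: (9,-6) -> (10.25,-3.835) [heading=60, draw]
PD: pen down
LT 90: heading 60 -> 150
FD 5.4: (10.25,-3.835) -> (5.573,-1.135) [heading=150, draw]
FD 10.4: (5.573,-1.135) -> (-3.433,4.065) [heading=150, draw]
FD 3.5: (-3.433,4.065) -> (-6.464,5.815) [heading=150, draw]
Final: pos=(-6.464,5.815), heading=150, 4 segment(s) drawn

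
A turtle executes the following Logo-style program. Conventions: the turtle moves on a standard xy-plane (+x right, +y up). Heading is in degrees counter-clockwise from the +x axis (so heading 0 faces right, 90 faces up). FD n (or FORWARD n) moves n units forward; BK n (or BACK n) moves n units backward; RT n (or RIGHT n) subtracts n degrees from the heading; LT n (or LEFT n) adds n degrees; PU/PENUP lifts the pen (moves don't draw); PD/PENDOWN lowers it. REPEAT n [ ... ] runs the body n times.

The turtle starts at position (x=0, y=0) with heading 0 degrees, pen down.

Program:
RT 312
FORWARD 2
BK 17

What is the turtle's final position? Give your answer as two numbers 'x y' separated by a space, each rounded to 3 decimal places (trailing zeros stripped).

Answer: -10.037 -11.147

Derivation:
Executing turtle program step by step:
Start: pos=(0,0), heading=0, pen down
RT 312: heading 0 -> 48
FD 2: (0,0) -> (1.338,1.486) [heading=48, draw]
BK 17: (1.338,1.486) -> (-10.037,-11.147) [heading=48, draw]
Final: pos=(-10.037,-11.147), heading=48, 2 segment(s) drawn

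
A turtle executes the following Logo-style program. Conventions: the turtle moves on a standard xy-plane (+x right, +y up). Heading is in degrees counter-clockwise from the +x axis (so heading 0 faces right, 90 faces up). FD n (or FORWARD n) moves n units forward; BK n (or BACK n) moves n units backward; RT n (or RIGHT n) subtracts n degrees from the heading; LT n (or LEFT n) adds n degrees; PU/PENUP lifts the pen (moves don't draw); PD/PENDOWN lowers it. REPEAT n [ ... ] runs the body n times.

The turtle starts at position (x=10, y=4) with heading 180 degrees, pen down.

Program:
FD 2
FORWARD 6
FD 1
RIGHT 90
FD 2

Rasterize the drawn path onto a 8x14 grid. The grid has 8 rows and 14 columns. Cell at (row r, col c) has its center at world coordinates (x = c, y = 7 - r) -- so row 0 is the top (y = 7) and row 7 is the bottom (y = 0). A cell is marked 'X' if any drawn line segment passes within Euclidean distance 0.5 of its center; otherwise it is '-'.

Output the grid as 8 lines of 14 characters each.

Segment 0: (10,4) -> (8,4)
Segment 1: (8,4) -> (2,4)
Segment 2: (2,4) -> (1,4)
Segment 3: (1,4) -> (1,6)

Answer: --------------
-X------------
-X------------
-XXXXXXXXXX---
--------------
--------------
--------------
--------------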